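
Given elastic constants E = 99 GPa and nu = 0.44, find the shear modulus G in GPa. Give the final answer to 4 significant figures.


G = E / (2*(1+nu))
G = 99 / (2*(1+0.44))
G = 34.38 GPa


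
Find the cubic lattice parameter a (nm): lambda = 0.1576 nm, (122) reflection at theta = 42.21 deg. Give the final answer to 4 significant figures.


d = lambda / (2*sin(theta))
d = 0.1576 / (2*sin(42.21 deg))
d = 0.117288 nm
a = d * sqrt(h^2+k^2+l^2) = 0.117288 * sqrt(9)
a = 0.3519 nm


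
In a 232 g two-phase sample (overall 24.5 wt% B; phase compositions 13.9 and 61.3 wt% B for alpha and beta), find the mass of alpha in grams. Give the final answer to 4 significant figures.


f_alpha = (C_beta - C0) / (C_beta - C_alpha)
f_alpha = (61.3 - 24.5) / (61.3 - 13.9) = 0.776371
m_alpha = f_alpha * m_total = 0.776371 * 232 = 180.1 g


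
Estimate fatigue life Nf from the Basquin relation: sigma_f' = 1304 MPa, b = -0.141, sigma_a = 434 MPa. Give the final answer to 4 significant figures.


sigma_a = sigma_f' * (2*Nf)^b
2*Nf = (sigma_a / sigma_f')^(1/b)
2*Nf = (434 / 1304)^(1/-0.141)
2*Nf = 2446.62
Nf = 1223 cycles


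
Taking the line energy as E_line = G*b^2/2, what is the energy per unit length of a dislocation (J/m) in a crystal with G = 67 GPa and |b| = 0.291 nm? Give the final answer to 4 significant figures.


E = G*b^2/2
b = 0.291 nm = 2.91e-10 m
G = 67 GPa = 6.7e+10 Pa
E = 0.5 * 6.7e+10 * (2.91e-10)^2
E = 2.837e-09 J/m


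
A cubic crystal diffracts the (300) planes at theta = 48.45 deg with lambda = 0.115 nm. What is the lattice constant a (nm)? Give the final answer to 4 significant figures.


d = lambda / (2*sin(theta))
d = 0.115 / (2*sin(48.45 deg))
d = 0.0768329 nm
a = d * sqrt(h^2+k^2+l^2) = 0.0768329 * sqrt(9)
a = 0.2305 nm


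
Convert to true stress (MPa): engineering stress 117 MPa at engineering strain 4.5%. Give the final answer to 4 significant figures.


sigma_true = sigma_eng * (1 + epsilon_eng)
sigma_true = 117 * (1 + 0.045)
sigma_true = 122.3 MPa


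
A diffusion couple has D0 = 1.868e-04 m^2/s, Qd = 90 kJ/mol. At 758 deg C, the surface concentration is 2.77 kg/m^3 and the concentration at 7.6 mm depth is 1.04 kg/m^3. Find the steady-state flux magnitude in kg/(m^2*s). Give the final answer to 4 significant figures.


Step 1: D = D0 * exp(-Qd/(R*T))
T = 758 + 273.15 = 1031.15 K
D = 1.868e-04 * exp(-90e3 / (8.314 * 1031.15)) = 5.1536e-09 m^2/s
Step 2: J = D * (C1 - C2) / dx
J = 5.1536e-09 * (2.77 - 1.04) / 7.6e-03
J = 1.173e-06 kg/(m^2*s)


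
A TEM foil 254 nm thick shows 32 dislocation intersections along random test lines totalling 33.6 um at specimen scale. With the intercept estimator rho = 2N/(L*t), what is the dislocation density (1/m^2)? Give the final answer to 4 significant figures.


rho = 2N / (L * t)
L = 33.6 um = 3.36e-05 m, t = 254 nm = 2.54e-07 m
rho = 2 * 32 / (3.36e-05 * 2.54e-07)
rho = 7.499e+12 1/m^2


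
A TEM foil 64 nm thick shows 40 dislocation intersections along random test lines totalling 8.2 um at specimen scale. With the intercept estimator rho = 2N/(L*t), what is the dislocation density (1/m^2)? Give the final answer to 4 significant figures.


rho = 2N / (L * t)
L = 8.2 um = 8.2e-06 m, t = 64 nm = 6.4e-08 m
rho = 2 * 40 / (8.2e-06 * 6.4e-08)
rho = 1.524e+14 1/m^2


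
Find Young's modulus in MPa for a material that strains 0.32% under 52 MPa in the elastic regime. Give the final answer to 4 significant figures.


E = sigma / epsilon
epsilon = 0.32% = 3.2e-03
E = 52 / 3.2e-03
E = 16250 MPa


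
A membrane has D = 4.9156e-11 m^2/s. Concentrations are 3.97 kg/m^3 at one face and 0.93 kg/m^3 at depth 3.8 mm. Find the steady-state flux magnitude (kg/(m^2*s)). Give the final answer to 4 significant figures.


J = -D * (dC/dx) = D * (C1 - C2) / dx
J = 4.9156e-11 * (3.97 - 0.93) / 3.8e-03
J = 3.932e-08 kg/(m^2*s)


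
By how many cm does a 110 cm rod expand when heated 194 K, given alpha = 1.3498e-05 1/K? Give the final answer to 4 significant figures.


dL = L0 * alpha * dT
dL = 110 * 1.3498e-05 * 194
dL = 0.288 cm


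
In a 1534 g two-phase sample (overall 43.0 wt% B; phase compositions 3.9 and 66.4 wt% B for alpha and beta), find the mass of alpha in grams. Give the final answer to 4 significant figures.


f_alpha = (C_beta - C0) / (C_beta - C_alpha)
f_alpha = (66.4 - 43.0) / (66.4 - 3.9) = 0.3744
m_alpha = f_alpha * m_total = 0.3744 * 1534 = 574.3 g


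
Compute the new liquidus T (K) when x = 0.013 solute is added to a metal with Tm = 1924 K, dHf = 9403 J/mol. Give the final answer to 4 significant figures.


dT = R*Tm^2*x / dHf
dT = 8.314 * 1924^2 * 0.013 / 9403
dT = 42.5498 K
T_new = 1924 - 42.5498 = 1881 K


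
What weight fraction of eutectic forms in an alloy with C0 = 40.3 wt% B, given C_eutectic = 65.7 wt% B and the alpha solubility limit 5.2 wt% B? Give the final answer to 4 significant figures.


f_primary = (C_e - C0) / (C_e - C_alpha_max)
f_primary = (65.7 - 40.3) / (65.7 - 5.2)
f_primary = 0.419835
f_eutectic = 1 - 0.419835 = 0.5802


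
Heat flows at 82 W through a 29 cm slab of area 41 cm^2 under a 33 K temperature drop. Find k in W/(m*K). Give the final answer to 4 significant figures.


k = Q*L / (A*dT)
L = 0.29 m, A = 4.1e-03 m^2
k = 82 * 0.29 / (4.1e-03 * 33)
k = 175.8 W/(m*K)


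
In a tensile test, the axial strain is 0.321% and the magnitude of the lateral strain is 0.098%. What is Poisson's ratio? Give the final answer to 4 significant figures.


nu = -epsilon_lat / epsilon_axial
Lateral strain is contraction (negative), so using magnitudes:
nu = 0.098 / 0.321
nu = 0.3053


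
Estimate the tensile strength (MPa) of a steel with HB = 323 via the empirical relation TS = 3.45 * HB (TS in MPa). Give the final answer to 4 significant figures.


TS (MPa) = 3.45 * HB
TS = 3.45 * 323
TS = 1114 MPa


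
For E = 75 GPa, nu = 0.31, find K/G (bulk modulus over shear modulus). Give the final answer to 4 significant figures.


G = E / (2*(1+nu))
G = 75 / (2*(1+0.31)) = 28.626 GPa
K = E / (3*(1-2*nu))
K = 75 / (3*(1-2*0.31)) = 65.7895 GPa
K/G = 65.7895 / 28.626 = 2.298


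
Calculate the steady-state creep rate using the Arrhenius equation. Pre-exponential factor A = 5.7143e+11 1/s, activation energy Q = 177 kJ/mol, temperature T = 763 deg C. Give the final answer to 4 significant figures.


rate = A * exp(-Q / (R*T))
T = 763 + 273.15 = 1036.15 K
rate = 5.7143e+11 * exp(-177e3 / (8.314 * 1036.15))
rate = 681.8 1/s


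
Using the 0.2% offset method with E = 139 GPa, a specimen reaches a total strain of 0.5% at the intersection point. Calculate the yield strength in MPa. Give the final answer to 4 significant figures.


Offset strain = 0.002
Elastic strain at yield = total_strain - offset = 5e-03 - 0.002 = 3e-03
sigma_y = E * elastic_strain = 139000 * 3e-03
sigma_y = 417 MPa


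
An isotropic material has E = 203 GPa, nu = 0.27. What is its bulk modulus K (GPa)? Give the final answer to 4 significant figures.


K = E / (3*(1-2*nu))
K = 203 / (3*(1-2*0.27))
K = 147.1 GPa


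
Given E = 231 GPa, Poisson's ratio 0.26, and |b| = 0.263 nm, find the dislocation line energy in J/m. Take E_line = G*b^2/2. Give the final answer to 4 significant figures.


Step 1: G = E / (2*(1+nu))
G = 231 / (2*(1+0.26)) = 91.6667 GPa = 9.16667e+10 Pa
Step 2: E_line = G*b^2/2
b = 0.263 nm = 2.63e-10 m
E_line = 0.5 * 9.16667e+10 * (2.63e-10)^2 = 3.17e-09 J/m


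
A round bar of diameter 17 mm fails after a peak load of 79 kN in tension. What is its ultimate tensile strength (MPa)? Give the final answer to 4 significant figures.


A0 = pi*(d/2)^2 = pi*(17/2)^2 = 226.98 mm^2
UTS = F_max / A0 = 79*1000 / 226.98
UTS = 348 MPa


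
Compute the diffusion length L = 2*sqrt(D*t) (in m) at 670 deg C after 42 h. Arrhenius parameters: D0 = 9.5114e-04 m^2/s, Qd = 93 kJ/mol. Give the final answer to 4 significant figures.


Step 1: D = D0 * exp(-Qd/(R*T))
T = 943.15 K
D = 9.5114e-04 * exp(-93e3 / (8.314 * 943.15)) = 6.72084e-09 m^2/s
Step 2: L = 2*sqrt(D*t)
t = 42 h = 151200 s
L = 2*sqrt(6.72084e-09 * 151200) = 0.06376 m


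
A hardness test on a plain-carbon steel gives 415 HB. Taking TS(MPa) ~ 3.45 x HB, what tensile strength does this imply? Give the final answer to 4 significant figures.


TS (MPa) = 3.45 * HB
TS = 3.45 * 415
TS = 1432 MPa


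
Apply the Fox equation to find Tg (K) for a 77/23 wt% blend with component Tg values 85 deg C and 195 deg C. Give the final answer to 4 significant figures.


1/Tg = w1/Tg1 + w2/Tg2 (in Kelvin)
Tg1 = 358.15 K, Tg2 = 468.15 K
1/Tg = 0.77/358.15 + 0.23/468.15
Tg = 378.6 K


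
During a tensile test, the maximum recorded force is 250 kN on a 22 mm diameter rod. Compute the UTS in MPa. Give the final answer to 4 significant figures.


A0 = pi*(d/2)^2 = pi*(22/2)^2 = 380.133 mm^2
UTS = F_max / A0 = 250*1000 / 380.133
UTS = 657.7 MPa


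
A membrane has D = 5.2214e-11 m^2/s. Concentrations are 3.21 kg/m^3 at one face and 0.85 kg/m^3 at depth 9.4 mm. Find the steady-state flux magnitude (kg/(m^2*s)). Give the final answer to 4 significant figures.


J = -D * (dC/dx) = D * (C1 - C2) / dx
J = 5.2214e-11 * (3.21 - 0.85) / 9.4e-03
J = 1.311e-08 kg/(m^2*s)


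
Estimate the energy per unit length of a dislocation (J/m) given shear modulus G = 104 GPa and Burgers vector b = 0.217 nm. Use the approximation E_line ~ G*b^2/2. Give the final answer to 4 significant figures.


E = G*b^2/2
b = 0.217 nm = 2.17e-10 m
G = 104 GPa = 1.04e+11 Pa
E = 0.5 * 1.04e+11 * (2.17e-10)^2
E = 2.449e-09 J/m


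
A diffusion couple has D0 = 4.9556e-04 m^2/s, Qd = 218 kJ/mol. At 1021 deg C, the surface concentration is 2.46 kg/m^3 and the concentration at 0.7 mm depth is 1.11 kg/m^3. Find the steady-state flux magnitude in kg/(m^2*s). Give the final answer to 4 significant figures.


Step 1: D = D0 * exp(-Qd/(R*T))
T = 1021 + 273.15 = 1294.15 K
D = 4.9556e-04 * exp(-218e3 / (8.314 * 1294.15)) = 7.86748e-13 m^2/s
Step 2: J = D * (C1 - C2) / dx
J = 7.86748e-13 * (2.46 - 1.11) / 7e-04
J = 1.517e-09 kg/(m^2*s)


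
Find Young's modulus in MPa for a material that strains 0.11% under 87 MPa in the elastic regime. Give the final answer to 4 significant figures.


E = sigma / epsilon
epsilon = 0.11% = 1.1e-03
E = 87 / 1.1e-03
E = 79090 MPa


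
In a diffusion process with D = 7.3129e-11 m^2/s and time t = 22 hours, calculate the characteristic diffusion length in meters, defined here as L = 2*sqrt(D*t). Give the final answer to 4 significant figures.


t = 22 hr = 79200 s
Diffusion length = 2*sqrt(D*t)
= 2*sqrt(7.3129e-11 * 79200)
= 4.813e-03 m


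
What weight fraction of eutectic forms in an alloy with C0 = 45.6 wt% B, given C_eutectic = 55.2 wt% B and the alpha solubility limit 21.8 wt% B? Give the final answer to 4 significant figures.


f_primary = (C_e - C0) / (C_e - C_alpha_max)
f_primary = (55.2 - 45.6) / (55.2 - 21.8)
f_primary = 0.287425
f_eutectic = 1 - 0.287425 = 0.7126


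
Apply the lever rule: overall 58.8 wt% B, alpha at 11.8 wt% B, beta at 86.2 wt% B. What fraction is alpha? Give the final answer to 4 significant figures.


f_alpha = (C_beta - C0) / (C_beta - C_alpha)
f_alpha = (86.2 - 58.8) / (86.2 - 11.8)
f_alpha = 0.3683


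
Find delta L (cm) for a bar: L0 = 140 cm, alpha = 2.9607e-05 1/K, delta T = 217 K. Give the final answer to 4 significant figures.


dL = L0 * alpha * dT
dL = 140 * 2.9607e-05 * 217
dL = 0.8995 cm


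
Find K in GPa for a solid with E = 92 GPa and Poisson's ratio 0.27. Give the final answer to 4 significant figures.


K = E / (3*(1-2*nu))
K = 92 / (3*(1-2*0.27))
K = 66.67 GPa


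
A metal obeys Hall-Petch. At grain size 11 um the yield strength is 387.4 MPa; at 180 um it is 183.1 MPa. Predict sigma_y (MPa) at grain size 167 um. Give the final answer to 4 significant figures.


sigma_y = sigma0 + k / sqrt(d)
1/sqrt(d1) = 1/sqrt(1.1e-05) = 301.511;  1/sqrt(d2) = 74.5356
k = (sigma1 - sigma2) / (1/sqrt(d1) - 1/sqrt(d2)) = (387.4 - 183.1) / (301.511 - 74.5356) = 0.900096 MPa*m^0.5
sigma0 = sigma1 - k/sqrt(d1) = 387.4 - 0.900096*301.511 = 116.011 MPa
sigma_y(d3) = 116.011 + 0.900096 / sqrt(1.67e-04) = 185.7 MPa


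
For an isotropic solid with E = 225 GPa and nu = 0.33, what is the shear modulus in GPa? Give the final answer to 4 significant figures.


G = E / (2*(1+nu))
G = 225 / (2*(1+0.33))
G = 84.59 GPa


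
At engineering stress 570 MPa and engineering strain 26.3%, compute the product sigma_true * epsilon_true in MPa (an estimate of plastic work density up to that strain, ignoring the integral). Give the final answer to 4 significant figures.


sigma_true = sigma_eng * (1 + epsilon_eng)
sigma_true = 570 * (1 + 0.263) = 719.91 MPa
epsilon_true = ln(1 + epsilon_eng)
epsilon_true = ln(1 + 0.263) = 0.23349
sigma_true * epsilon_true = 719.91 * 0.23349 = 168.1 MPa


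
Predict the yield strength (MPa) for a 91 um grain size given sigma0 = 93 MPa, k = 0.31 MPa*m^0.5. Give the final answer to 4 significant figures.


sigma_y = sigma0 + k / sqrt(d)
d = 91 um = 9.1e-05 m
sigma_y = 93 + 0.31 / sqrt(9.1e-05)
sigma_y = 125.5 MPa


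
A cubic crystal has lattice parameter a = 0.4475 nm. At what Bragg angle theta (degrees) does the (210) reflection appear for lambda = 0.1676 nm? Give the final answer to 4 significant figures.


d = a / sqrt(h^2+k^2+l^2)
d = 0.4475 / sqrt(5) = 0.200128 nm
lambda = 2*d*sin(theta)  =>  sin(theta) = lambda / (2*d)
sin(theta) = 0.1676 / (2 * 0.200128) = 0.418732
theta = 24.75 deg


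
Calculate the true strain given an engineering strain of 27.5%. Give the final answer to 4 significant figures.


epsilon_true = ln(1 + epsilon_eng)
epsilon_true = ln(1 + 0.275)
epsilon_true = 0.2429


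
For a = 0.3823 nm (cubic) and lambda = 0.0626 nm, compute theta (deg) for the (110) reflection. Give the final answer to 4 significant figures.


d = a / sqrt(h^2+k^2+l^2)
d = 0.3823 / sqrt(2) = 0.270327 nm
lambda = 2*d*sin(theta)  =>  sin(theta) = lambda / (2*d)
sin(theta) = 0.0626 / (2 * 0.270327) = 0.115786
theta = 6.649 deg


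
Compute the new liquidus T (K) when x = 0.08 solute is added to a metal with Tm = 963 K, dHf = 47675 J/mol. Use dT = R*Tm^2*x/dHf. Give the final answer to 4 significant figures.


dT = R*Tm^2*x / dHf
dT = 8.314 * 963^2 * 0.08 / 47675
dT = 12.9378 K
T_new = 963 - 12.9378 = 950.1 K


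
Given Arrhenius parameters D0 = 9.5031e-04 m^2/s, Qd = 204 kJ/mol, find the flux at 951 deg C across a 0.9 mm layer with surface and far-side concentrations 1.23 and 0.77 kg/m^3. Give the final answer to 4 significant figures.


Step 1: D = D0 * exp(-Qd/(R*T))
T = 951 + 273.15 = 1224.15 K
D = 9.5031e-04 * exp(-204e3 / (8.314 * 1224.15)) = 1.87432e-12 m^2/s
Step 2: J = D * (C1 - C2) / dx
J = 1.87432e-12 * (1.23 - 0.77) / 9e-04
J = 9.58e-10 kg/(m^2*s)


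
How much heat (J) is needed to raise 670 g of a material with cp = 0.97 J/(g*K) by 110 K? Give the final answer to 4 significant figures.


Q = m * cp * dT
Q = 670 * 0.97 * 110
Q = 71490 J


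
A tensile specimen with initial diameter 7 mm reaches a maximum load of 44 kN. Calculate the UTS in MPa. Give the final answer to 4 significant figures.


A0 = pi*(d/2)^2 = pi*(7/2)^2 = 38.4845 mm^2
UTS = F_max / A0 = 44*1000 / 38.4845
UTS = 1143 MPa


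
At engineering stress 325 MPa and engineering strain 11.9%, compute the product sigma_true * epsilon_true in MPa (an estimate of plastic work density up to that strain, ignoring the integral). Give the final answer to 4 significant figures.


sigma_true = sigma_eng * (1 + epsilon_eng)
sigma_true = 325 * (1 + 0.119) = 363.675 MPa
epsilon_true = ln(1 + epsilon_eng)
epsilon_true = ln(1 + 0.119) = 0.112435
sigma_true * epsilon_true = 363.675 * 0.112435 = 40.89 MPa


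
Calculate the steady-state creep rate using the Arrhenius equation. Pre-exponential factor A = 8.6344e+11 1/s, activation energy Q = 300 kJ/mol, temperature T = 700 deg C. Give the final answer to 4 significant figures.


rate = A * exp(-Q / (R*T))
T = 700 + 273.15 = 973.15 K
rate = 8.6344e+11 * exp(-300e3 / (8.314 * 973.15))
rate = 6.806e-05 1/s


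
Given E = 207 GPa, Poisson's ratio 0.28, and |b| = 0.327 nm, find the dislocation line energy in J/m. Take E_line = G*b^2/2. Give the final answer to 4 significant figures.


Step 1: G = E / (2*(1+nu))
G = 207 / (2*(1+0.28)) = 80.8594 GPa = 8.08594e+10 Pa
Step 2: E_line = G*b^2/2
b = 0.327 nm = 3.27e-10 m
E_line = 0.5 * 8.08594e+10 * (3.27e-10)^2 = 4.323e-09 J/m


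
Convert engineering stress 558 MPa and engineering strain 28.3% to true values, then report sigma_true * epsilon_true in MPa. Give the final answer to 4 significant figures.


sigma_true = sigma_eng * (1 + epsilon_eng)
sigma_true = 558 * (1 + 0.283) = 715.914 MPa
epsilon_true = ln(1 + epsilon_eng)
epsilon_true = ln(1 + 0.283) = 0.249201
sigma_true * epsilon_true = 715.914 * 0.249201 = 178.4 MPa


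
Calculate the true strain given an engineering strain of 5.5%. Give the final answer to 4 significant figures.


epsilon_true = ln(1 + epsilon_eng)
epsilon_true = ln(1 + 0.055)
epsilon_true = 0.05354


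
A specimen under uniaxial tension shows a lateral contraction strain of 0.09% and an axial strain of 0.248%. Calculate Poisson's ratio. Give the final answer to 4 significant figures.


nu = -epsilon_lat / epsilon_axial
Lateral strain is contraction (negative), so using magnitudes:
nu = 0.09 / 0.248
nu = 0.3629


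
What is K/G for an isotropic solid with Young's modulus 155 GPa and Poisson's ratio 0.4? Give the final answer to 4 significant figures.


G = E / (2*(1+nu))
G = 155 / (2*(1+0.4)) = 55.3571 GPa
K = E / (3*(1-2*nu))
K = 155 / (3*(1-2*0.4)) = 258.333 GPa
K/G = 258.333 / 55.3571 = 4.667


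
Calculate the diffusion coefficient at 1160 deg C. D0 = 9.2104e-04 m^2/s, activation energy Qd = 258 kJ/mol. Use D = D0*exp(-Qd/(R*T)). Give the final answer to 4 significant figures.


D = D0 * exp(-Qd / (R*T))
T = 1433.15 K
D = 9.2104e-04 * exp(-258e3 / (8.314 * 1433.15))
D = 3.635e-13 m^2/s


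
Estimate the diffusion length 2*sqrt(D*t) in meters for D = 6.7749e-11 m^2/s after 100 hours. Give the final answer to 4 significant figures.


t = 100 hr = 360000 s
Diffusion length = 2*sqrt(D*t)
= 2*sqrt(6.7749e-11 * 360000)
= 9.877e-03 m


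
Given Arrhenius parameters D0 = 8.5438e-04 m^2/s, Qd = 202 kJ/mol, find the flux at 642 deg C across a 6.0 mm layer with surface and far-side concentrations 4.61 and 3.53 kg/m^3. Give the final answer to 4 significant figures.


Step 1: D = D0 * exp(-Qd/(R*T))
T = 642 + 273.15 = 915.15 K
D = 8.5438e-04 * exp(-202e3 / (8.314 * 915.15)) = 2.52083e-15 m^2/s
Step 2: J = D * (C1 - C2) / dx
J = 2.52083e-15 * (4.61 - 3.53) / 6e-03
J = 4.537e-13 kg/(m^2*s)


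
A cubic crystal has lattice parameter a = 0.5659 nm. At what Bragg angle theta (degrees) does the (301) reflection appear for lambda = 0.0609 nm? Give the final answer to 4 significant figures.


d = a / sqrt(h^2+k^2+l^2)
d = 0.5659 / sqrt(10) = 0.178953 nm
lambda = 2*d*sin(theta)  =>  sin(theta) = lambda / (2*d)
sin(theta) = 0.0609 / (2 * 0.178953) = 0.170156
theta = 9.797 deg


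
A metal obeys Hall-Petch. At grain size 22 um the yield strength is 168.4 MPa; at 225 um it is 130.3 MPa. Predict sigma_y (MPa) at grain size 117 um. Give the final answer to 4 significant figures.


sigma_y = sigma0 + k / sqrt(d)
1/sqrt(d1) = 1/sqrt(2.2e-05) = 213.201;  1/sqrt(d2) = 66.6667
k = (sigma1 - sigma2) / (1/sqrt(d1) - 1/sqrt(d2)) = (168.4 - 130.3) / (213.201 - 66.6667) = 0.260008 MPa*m^0.5
sigma0 = sigma1 - k/sqrt(d1) = 168.4 - 0.260008*213.201 = 112.966 MPa
sigma_y(d3) = 112.966 + 0.260008 / sqrt(1.17e-04) = 137 MPa


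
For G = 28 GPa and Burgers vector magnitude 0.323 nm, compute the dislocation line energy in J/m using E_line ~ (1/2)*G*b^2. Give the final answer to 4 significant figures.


E = G*b^2/2
b = 0.323 nm = 3.23e-10 m
G = 28 GPa = 2.8e+10 Pa
E = 0.5 * 2.8e+10 * (3.23e-10)^2
E = 1.461e-09 J/m


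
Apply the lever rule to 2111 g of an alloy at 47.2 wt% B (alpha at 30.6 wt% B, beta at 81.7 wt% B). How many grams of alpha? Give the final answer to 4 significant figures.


f_alpha = (C_beta - C0) / (C_beta - C_alpha)
f_alpha = (81.7 - 47.2) / (81.7 - 30.6) = 0.675147
m_alpha = f_alpha * m_total = 0.675147 * 2111 = 1425 g


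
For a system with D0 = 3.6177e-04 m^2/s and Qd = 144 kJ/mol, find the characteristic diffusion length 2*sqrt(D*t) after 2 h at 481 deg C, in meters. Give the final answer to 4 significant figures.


Step 1: D = D0 * exp(-Qd/(R*T))
T = 754.15 K
D = 3.6177e-04 * exp(-144e3 / (8.314 * 754.15)) = 3.83893e-14 m^2/s
Step 2: L = 2*sqrt(D*t)
t = 2 h = 7200 s
L = 2*sqrt(3.83893e-14 * 7200) = 3.325e-05 m


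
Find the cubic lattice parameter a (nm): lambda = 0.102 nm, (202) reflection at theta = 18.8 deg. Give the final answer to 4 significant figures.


d = lambda / (2*sin(theta))
d = 0.102 / (2*sin(18.8 deg))
d = 0.158255 nm
a = d * sqrt(h^2+k^2+l^2) = 0.158255 * sqrt(8)
a = 0.4476 nm


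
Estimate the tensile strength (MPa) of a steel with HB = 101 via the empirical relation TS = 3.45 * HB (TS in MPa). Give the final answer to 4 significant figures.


TS (MPa) = 3.45 * HB
TS = 3.45 * 101
TS = 348.5 MPa


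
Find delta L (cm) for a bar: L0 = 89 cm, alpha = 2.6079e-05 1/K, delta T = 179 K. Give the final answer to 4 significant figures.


dL = L0 * alpha * dT
dL = 89 * 2.6079e-05 * 179
dL = 0.4155 cm


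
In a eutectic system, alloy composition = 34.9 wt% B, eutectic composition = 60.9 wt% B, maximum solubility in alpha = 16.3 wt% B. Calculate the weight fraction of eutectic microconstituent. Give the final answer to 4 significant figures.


f_primary = (C_e - C0) / (C_e - C_alpha_max)
f_primary = (60.9 - 34.9) / (60.9 - 16.3)
f_primary = 0.58296
f_eutectic = 1 - 0.58296 = 0.417


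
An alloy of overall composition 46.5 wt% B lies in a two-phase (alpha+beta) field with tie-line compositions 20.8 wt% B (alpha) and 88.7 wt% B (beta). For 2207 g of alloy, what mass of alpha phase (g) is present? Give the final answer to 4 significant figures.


f_alpha = (C_beta - C0) / (C_beta - C_alpha)
f_alpha = (88.7 - 46.5) / (88.7 - 20.8) = 0.621502
m_alpha = f_alpha * m_total = 0.621502 * 2207 = 1372 g


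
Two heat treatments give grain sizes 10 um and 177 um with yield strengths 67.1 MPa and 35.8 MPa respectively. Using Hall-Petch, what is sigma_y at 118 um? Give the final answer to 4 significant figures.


sigma_y = sigma0 + k / sqrt(d)
1/sqrt(d1) = 1/sqrt(1e-05) = 316.228;  1/sqrt(d2) = 75.1646
k = (sigma1 - sigma2) / (1/sqrt(d1) - 1/sqrt(d2)) = (67.1 - 35.8) / (316.228 - 75.1646) = 0.129841 MPa*m^0.5
sigma0 = sigma1 - k/sqrt(d1) = 67.1 - 0.129841*316.228 = 26.0405 MPa
sigma_y(d3) = 26.0405 + 0.129841 / sqrt(1.18e-04) = 37.99 MPa


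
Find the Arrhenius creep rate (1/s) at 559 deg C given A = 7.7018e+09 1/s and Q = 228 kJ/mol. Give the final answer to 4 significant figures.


rate = A * exp(-Q / (R*T))
T = 559 + 273.15 = 832.15 K
rate = 7.7018e+09 * exp(-228e3 / (8.314 * 832.15))
rate = 3.753e-05 1/s


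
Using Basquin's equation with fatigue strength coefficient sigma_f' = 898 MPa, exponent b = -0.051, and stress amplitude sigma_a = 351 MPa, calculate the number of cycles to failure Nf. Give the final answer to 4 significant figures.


sigma_a = sigma_f' * (2*Nf)^b
2*Nf = (sigma_a / sigma_f')^(1/b)
2*Nf = (351 / 898)^(1/-0.051)
2*Nf = 9.98611e+07
Nf = 4.993e+07 cycles


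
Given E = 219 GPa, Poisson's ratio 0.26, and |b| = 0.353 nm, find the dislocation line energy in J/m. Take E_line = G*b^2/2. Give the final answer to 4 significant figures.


Step 1: G = E / (2*(1+nu))
G = 219 / (2*(1+0.26)) = 86.9048 GPa = 8.69048e+10 Pa
Step 2: E_line = G*b^2/2
b = 0.353 nm = 3.53e-10 m
E_line = 0.5 * 8.69048e+10 * (3.53e-10)^2 = 5.415e-09 J/m


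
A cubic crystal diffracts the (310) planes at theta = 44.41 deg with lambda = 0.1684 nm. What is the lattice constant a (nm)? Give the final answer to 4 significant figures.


d = lambda / (2*sin(theta))
d = 0.1684 / (2*sin(44.41 deg))
d = 0.120322 nm
a = d * sqrt(h^2+k^2+l^2) = 0.120322 * sqrt(10)
a = 0.3805 nm


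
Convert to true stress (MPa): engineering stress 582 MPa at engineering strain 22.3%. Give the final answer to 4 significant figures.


sigma_true = sigma_eng * (1 + epsilon_eng)
sigma_true = 582 * (1 + 0.223)
sigma_true = 711.8 MPa


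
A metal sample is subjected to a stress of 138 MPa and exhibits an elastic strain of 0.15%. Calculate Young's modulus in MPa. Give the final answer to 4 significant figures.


E = sigma / epsilon
epsilon = 0.15% = 1.5e-03
E = 138 / 1.5e-03
E = 92000 MPa


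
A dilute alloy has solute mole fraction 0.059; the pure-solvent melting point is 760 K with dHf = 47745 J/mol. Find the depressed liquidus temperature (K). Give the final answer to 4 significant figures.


dT = R*Tm^2*x / dHf
dT = 8.314 * 760^2 * 0.059 / 47745
dT = 5.93419 K
T_new = 760 - 5.93419 = 754.1 K


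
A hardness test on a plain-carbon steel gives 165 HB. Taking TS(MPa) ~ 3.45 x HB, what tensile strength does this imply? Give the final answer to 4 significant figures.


TS (MPa) = 3.45 * HB
TS = 3.45 * 165
TS = 569.3 MPa


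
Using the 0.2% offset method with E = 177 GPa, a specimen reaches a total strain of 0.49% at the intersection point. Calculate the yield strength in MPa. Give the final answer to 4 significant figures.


Offset strain = 0.002
Elastic strain at yield = total_strain - offset = 4.9e-03 - 0.002 = 2.9e-03
sigma_y = E * elastic_strain = 177000 * 2.9e-03
sigma_y = 513.3 MPa


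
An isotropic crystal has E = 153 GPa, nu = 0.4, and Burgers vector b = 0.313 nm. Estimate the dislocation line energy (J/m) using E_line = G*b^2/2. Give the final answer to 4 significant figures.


Step 1: G = E / (2*(1+nu))
G = 153 / (2*(1+0.4)) = 54.6429 GPa = 5.46429e+10 Pa
Step 2: E_line = G*b^2/2
b = 0.313 nm = 3.13e-10 m
E_line = 0.5 * 5.46429e+10 * (3.13e-10)^2 = 2.677e-09 J/m


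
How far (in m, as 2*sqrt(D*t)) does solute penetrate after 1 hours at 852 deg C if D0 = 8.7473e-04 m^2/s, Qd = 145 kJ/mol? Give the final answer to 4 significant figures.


Step 1: D = D0 * exp(-Qd/(R*T))
T = 1125.15 K
D = 8.7473e-04 * exp(-145e3 / (8.314 * 1125.15)) = 1.62205e-10 m^2/s
Step 2: L = 2*sqrt(D*t)
t = 1 h = 3600 s
L = 2*sqrt(1.62205e-10 * 3600) = 1.528e-03 m


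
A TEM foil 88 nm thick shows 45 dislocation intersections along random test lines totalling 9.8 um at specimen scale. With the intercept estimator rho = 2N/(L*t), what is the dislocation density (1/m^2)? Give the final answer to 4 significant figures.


rho = 2N / (L * t)
L = 9.8 um = 9.8e-06 m, t = 88 nm = 8.8e-08 m
rho = 2 * 45 / (9.8e-06 * 8.8e-08)
rho = 1.044e+14 1/m^2


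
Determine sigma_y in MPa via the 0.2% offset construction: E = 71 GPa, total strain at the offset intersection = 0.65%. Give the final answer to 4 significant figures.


Offset strain = 0.002
Elastic strain at yield = total_strain - offset = 6.5e-03 - 0.002 = 4.5e-03
sigma_y = E * elastic_strain = 71000 * 4.5e-03
sigma_y = 319.5 MPa


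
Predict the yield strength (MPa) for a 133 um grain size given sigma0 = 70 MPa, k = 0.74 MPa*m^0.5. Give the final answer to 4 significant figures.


sigma_y = sigma0 + k / sqrt(d)
d = 133 um = 1.33e-04 m
sigma_y = 70 + 0.74 / sqrt(1.33e-04)
sigma_y = 134.2 MPa


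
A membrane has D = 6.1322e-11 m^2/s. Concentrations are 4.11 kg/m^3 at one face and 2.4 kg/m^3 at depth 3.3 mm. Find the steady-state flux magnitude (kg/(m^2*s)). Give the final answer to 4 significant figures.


J = -D * (dC/dx) = D * (C1 - C2) / dx
J = 6.1322e-11 * (4.11 - 2.4) / 3.3e-03
J = 3.178e-08 kg/(m^2*s)


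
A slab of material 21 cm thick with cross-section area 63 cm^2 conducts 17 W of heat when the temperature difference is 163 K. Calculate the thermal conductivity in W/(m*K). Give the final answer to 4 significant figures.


k = Q*L / (A*dT)
L = 0.21 m, A = 6.3e-03 m^2
k = 17 * 0.21 / (6.3e-03 * 163)
k = 3.476 W/(m*K)


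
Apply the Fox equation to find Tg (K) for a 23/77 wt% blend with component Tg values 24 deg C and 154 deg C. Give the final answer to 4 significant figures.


1/Tg = w1/Tg1 + w2/Tg2 (in Kelvin)
Tg1 = 297.15 K, Tg2 = 427.15 K
1/Tg = 0.23/297.15 + 0.77/427.15
Tg = 388.1 K


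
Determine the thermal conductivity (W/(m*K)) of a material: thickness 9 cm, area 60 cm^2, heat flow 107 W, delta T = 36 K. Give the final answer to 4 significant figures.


k = Q*L / (A*dT)
L = 0.09 m, A = 6e-03 m^2
k = 107 * 0.09 / (6e-03 * 36)
k = 44.58 W/(m*K)


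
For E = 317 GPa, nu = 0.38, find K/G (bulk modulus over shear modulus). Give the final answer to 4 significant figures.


G = E / (2*(1+nu))
G = 317 / (2*(1+0.38)) = 114.855 GPa
K = E / (3*(1-2*nu))
K = 317 / (3*(1-2*0.38)) = 440.278 GPa
K/G = 440.278 / 114.855 = 3.833


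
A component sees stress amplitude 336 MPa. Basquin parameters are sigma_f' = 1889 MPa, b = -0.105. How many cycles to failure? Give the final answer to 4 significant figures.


sigma_a = sigma_f' * (2*Nf)^b
2*Nf = (sigma_a / sigma_f')^(1/b)
2*Nf = (336 / 1889)^(1/-0.105)
2*Nf = 1.38623e+07
Nf = 6.931e+06 cycles


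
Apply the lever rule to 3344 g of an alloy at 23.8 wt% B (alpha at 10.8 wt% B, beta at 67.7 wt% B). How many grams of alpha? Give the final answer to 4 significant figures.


f_alpha = (C_beta - C0) / (C_beta - C_alpha)
f_alpha = (67.7 - 23.8) / (67.7 - 10.8) = 0.771529
m_alpha = f_alpha * m_total = 0.771529 * 3344 = 2580 g


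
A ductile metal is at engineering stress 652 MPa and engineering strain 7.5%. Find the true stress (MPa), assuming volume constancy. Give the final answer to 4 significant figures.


sigma_true = sigma_eng * (1 + epsilon_eng)
sigma_true = 652 * (1 + 0.075)
sigma_true = 700.9 MPa


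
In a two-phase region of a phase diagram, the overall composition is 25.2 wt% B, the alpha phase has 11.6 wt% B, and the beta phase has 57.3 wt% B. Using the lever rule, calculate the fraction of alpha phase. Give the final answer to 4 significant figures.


f_alpha = (C_beta - C0) / (C_beta - C_alpha)
f_alpha = (57.3 - 25.2) / (57.3 - 11.6)
f_alpha = 0.7024


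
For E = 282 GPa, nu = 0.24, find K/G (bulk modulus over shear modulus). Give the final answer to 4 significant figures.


G = E / (2*(1+nu))
G = 282 / (2*(1+0.24)) = 113.71 GPa
K = E / (3*(1-2*nu))
K = 282 / (3*(1-2*0.24)) = 180.769 GPa
K/G = 180.769 / 113.71 = 1.59


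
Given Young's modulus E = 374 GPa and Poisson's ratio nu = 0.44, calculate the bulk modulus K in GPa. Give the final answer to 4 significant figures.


K = E / (3*(1-2*nu))
K = 374 / (3*(1-2*0.44))
K = 1039 GPa


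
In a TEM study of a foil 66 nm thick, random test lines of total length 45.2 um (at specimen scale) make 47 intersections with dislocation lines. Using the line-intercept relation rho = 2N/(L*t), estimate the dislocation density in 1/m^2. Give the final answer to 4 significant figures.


rho = 2N / (L * t)
L = 45.2 um = 4.52e-05 m, t = 66 nm = 6.6e-08 m
rho = 2 * 47 / (4.52e-05 * 6.6e-08)
rho = 3.151e+13 1/m^2


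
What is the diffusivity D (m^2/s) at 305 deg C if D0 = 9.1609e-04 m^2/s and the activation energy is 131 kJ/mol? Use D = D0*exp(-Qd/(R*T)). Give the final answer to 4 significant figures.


D = D0 * exp(-Qd / (R*T))
T = 578.15 K
D = 9.1609e-04 * exp(-131e3 / (8.314 * 578.15))
D = 1.336e-15 m^2/s


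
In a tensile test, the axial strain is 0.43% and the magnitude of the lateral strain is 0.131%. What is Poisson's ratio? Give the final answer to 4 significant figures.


nu = -epsilon_lat / epsilon_axial
Lateral strain is contraction (negative), so using magnitudes:
nu = 0.131 / 0.43
nu = 0.3047


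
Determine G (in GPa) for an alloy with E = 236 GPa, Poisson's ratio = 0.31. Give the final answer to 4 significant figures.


G = E / (2*(1+nu))
G = 236 / (2*(1+0.31))
G = 90.08 GPa


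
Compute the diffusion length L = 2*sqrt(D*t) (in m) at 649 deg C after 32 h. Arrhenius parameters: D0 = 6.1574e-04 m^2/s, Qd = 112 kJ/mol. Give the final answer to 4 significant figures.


Step 1: D = D0 * exp(-Qd/(R*T))
T = 922.15 K
D = 6.1574e-04 * exp(-112e3 / (8.314 * 922.15)) = 2.78609e-10 m^2/s
Step 2: L = 2*sqrt(D*t)
t = 32 h = 115200 s
L = 2*sqrt(2.78609e-10 * 115200) = 0.01133 m


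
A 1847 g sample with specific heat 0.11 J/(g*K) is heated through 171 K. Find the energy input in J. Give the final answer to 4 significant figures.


Q = m * cp * dT
Q = 1847 * 0.11 * 171
Q = 34740 J


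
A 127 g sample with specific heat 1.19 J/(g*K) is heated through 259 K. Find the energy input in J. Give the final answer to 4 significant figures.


Q = m * cp * dT
Q = 127 * 1.19 * 259
Q = 39140 J


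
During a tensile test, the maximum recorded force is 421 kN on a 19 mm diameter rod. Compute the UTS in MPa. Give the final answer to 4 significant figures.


A0 = pi*(d/2)^2 = pi*(19/2)^2 = 283.529 mm^2
UTS = F_max / A0 = 421*1000 / 283.529
UTS = 1485 MPa


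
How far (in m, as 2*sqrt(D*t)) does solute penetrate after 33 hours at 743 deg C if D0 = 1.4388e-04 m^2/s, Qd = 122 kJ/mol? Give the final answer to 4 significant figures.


Step 1: D = D0 * exp(-Qd/(R*T))
T = 1016.15 K
D = 1.4388e-04 * exp(-122e3 / (8.314 * 1016.15)) = 7.69892e-11 m^2/s
Step 2: L = 2*sqrt(D*t)
t = 33 h = 118800 s
L = 2*sqrt(7.69892e-11 * 118800) = 6.049e-03 m


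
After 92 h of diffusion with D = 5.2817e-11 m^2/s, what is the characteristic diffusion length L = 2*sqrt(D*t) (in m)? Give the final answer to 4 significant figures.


t = 92 hr = 331200 s
Diffusion length = 2*sqrt(D*t)
= 2*sqrt(5.2817e-11 * 331200)
= 8.365e-03 m


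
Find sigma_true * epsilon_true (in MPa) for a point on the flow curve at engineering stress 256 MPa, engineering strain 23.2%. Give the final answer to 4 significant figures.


sigma_true = sigma_eng * (1 + epsilon_eng)
sigma_true = 256 * (1 + 0.232) = 315.392 MPa
epsilon_true = ln(1 + epsilon_eng)
epsilon_true = ln(1 + 0.232) = 0.208639
sigma_true * epsilon_true = 315.392 * 0.208639 = 65.8 MPa


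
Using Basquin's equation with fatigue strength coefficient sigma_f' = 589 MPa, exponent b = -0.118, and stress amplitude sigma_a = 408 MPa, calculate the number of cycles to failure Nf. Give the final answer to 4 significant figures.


sigma_a = sigma_f' * (2*Nf)^b
2*Nf = (sigma_a / sigma_f')^(1/b)
2*Nf = (408 / 589)^(1/-0.118)
2*Nf = 22.4551
Nf = 11.23 cycles


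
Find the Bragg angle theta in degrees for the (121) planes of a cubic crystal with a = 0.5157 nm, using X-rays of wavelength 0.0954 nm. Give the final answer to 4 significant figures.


d = a / sqrt(h^2+k^2+l^2)
d = 0.5157 / sqrt(6) = 0.210534 nm
lambda = 2*d*sin(theta)  =>  sin(theta) = lambda / (2*d)
sin(theta) = 0.0954 / (2 * 0.210534) = 0.226567
theta = 13.1 deg


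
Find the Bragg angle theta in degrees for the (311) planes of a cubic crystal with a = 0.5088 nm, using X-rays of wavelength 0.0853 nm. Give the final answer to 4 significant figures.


d = a / sqrt(h^2+k^2+l^2)
d = 0.5088 / sqrt(11) = 0.153409 nm
lambda = 2*d*sin(theta)  =>  sin(theta) = lambda / (2*d)
sin(theta) = 0.0853 / (2 * 0.153409) = 0.278015
theta = 16.14 deg


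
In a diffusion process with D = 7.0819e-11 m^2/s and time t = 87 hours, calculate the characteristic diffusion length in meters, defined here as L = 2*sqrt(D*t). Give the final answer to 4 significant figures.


t = 87 hr = 313200 s
Diffusion length = 2*sqrt(D*t)
= 2*sqrt(7.0819e-11 * 313200)
= 9.419e-03 m


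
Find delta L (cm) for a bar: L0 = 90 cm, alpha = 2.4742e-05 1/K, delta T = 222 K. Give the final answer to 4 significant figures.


dL = L0 * alpha * dT
dL = 90 * 2.4742e-05 * 222
dL = 0.4943 cm


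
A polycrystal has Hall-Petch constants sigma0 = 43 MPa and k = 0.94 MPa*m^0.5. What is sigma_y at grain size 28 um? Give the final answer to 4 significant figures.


sigma_y = sigma0 + k / sqrt(d)
d = 28 um = 2.8e-05 m
sigma_y = 43 + 0.94 / sqrt(2.8e-05)
sigma_y = 220.6 MPa


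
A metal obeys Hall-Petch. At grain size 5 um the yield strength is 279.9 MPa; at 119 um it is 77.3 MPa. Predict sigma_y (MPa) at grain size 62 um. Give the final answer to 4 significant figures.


sigma_y = sigma0 + k / sqrt(d)
1/sqrt(d1) = 1/sqrt(5e-06) = 447.214;  1/sqrt(d2) = 91.6698
k = (sigma1 - sigma2) / (1/sqrt(d1) - 1/sqrt(d2)) = (279.9 - 77.3) / (447.214 - 91.6698) = 0.569831 MPa*m^0.5
sigma0 = sigma1 - k/sqrt(d1) = 279.9 - 0.569831*447.214 = 25.0636 MPa
sigma_y(d3) = 25.0636 + 0.569831 / sqrt(6.2e-05) = 97.43 MPa


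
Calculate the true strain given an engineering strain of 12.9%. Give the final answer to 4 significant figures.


epsilon_true = ln(1 + epsilon_eng)
epsilon_true = ln(1 + 0.129)
epsilon_true = 0.1213


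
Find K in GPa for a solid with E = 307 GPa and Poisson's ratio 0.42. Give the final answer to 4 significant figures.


K = E / (3*(1-2*nu))
K = 307 / (3*(1-2*0.42))
K = 639.6 GPa


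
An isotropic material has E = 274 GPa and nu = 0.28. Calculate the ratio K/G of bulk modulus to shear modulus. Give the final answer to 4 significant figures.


G = E / (2*(1+nu))
G = 274 / (2*(1+0.28)) = 107.031 GPa
K = E / (3*(1-2*nu))
K = 274 / (3*(1-2*0.28)) = 207.576 GPa
K/G = 207.576 / 107.031 = 1.939


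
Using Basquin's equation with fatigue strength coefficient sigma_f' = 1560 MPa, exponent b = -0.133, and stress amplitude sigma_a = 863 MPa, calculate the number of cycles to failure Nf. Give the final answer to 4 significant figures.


sigma_a = sigma_f' * (2*Nf)^b
2*Nf = (sigma_a / sigma_f')^(1/b)
2*Nf = (863 / 1560)^(1/-0.133)
2*Nf = 85.7406
Nf = 42.87 cycles


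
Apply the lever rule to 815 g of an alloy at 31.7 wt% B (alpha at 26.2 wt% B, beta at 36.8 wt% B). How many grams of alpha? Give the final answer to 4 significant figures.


f_alpha = (C_beta - C0) / (C_beta - C_alpha)
f_alpha = (36.8 - 31.7) / (36.8 - 26.2) = 0.481132
m_alpha = f_alpha * m_total = 0.481132 * 815 = 392.1 g


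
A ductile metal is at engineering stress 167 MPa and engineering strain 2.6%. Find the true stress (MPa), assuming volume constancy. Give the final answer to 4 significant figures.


sigma_true = sigma_eng * (1 + epsilon_eng)
sigma_true = 167 * (1 + 0.026)
sigma_true = 171.3 MPa


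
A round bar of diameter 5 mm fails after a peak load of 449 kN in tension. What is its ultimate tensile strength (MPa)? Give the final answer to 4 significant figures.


A0 = pi*(d/2)^2 = pi*(5/2)^2 = 19.635 mm^2
UTS = F_max / A0 = 449*1000 / 19.635
UTS = 22870 MPa


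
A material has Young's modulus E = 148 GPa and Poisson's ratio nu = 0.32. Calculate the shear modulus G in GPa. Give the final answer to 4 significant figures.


G = E / (2*(1+nu))
G = 148 / (2*(1+0.32))
G = 56.06 GPa


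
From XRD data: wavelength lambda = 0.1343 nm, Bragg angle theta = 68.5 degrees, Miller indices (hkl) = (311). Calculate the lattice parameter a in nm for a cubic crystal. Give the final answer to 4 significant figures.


d = lambda / (2*sin(theta))
d = 0.1343 / (2*sin(68.5 deg))
d = 0.0721719 nm
a = d * sqrt(h^2+k^2+l^2) = 0.0721719 * sqrt(11)
a = 0.2394 nm


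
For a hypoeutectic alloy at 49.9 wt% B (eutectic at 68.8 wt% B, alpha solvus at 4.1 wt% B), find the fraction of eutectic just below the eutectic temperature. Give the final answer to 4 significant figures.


f_primary = (C_e - C0) / (C_e - C_alpha_max)
f_primary = (68.8 - 49.9) / (68.8 - 4.1)
f_primary = 0.292117
f_eutectic = 1 - 0.292117 = 0.7079


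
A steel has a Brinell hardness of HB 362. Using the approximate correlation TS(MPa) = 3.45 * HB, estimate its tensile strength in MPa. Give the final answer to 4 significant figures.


TS (MPa) = 3.45 * HB
TS = 3.45 * 362
TS = 1249 MPa


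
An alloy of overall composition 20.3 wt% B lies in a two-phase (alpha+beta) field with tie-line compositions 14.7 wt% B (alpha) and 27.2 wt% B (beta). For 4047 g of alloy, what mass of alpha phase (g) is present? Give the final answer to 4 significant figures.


f_alpha = (C_beta - C0) / (C_beta - C_alpha)
f_alpha = (27.2 - 20.3) / (27.2 - 14.7) = 0.552
m_alpha = f_alpha * m_total = 0.552 * 4047 = 2234 g
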